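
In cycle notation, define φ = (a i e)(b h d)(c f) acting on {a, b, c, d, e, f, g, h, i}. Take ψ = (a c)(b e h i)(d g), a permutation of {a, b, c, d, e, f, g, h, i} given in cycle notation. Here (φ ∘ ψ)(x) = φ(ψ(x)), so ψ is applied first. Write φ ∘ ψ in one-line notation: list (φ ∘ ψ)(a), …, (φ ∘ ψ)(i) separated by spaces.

f a i g d c b e h

(φ ∘ ψ)(x) = φ(ψ(x)). Computing each image: φ(ψ(a)) = φ(c) = f, φ(ψ(b)) = φ(e) = a, φ(ψ(c)) = φ(a) = i, φ(ψ(d)) = φ(g) = g, φ(ψ(e)) = φ(h) = d, φ(ψ(f)) = φ(f) = c, φ(ψ(g)) = φ(d) = b, φ(ψ(h)) = φ(i) = e, φ(ψ(i)) = φ(b) = h.
Hence φ ∘ ψ = [f a i g d c b e h].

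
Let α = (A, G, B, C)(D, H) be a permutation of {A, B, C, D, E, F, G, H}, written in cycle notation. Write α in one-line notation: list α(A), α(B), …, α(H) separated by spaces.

G C A H E F B D

Image by image: A→G, B→C, C→A, D→H, E→E, F→F, G→B, H→D.
So the one-line form is G C A H E F B D.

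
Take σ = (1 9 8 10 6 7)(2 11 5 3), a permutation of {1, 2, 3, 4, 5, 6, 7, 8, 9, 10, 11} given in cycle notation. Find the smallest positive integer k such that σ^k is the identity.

The cycle type of σ is (6, 4, 1).
Since disjoint cycles commute, ord(σ) = lcm(6, 4) = 12.

12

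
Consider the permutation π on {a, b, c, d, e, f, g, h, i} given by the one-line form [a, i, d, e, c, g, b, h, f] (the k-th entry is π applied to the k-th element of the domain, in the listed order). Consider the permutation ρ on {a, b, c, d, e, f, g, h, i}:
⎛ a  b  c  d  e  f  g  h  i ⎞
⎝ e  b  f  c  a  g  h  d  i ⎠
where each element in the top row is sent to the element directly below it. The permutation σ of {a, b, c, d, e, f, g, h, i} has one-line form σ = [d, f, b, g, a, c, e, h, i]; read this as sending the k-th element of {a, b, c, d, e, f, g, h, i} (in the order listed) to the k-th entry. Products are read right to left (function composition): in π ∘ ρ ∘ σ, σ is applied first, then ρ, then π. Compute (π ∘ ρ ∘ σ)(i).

Chase i: σ(i) = i; ρ(i) = i; π(i) = f. Hence (π ∘ ρ ∘ σ)(i) = f.

f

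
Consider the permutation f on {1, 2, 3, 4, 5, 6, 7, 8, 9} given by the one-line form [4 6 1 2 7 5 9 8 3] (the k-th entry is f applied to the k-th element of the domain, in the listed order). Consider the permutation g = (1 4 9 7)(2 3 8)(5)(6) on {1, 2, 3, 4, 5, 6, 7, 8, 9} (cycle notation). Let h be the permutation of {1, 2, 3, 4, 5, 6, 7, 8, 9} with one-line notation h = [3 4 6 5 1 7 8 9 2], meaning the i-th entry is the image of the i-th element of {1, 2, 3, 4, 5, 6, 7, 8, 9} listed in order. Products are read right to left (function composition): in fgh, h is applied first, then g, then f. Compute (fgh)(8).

9

Chase 8: h(8) = 9; g(9) = 7; f(7) = 9. Hence (fgh)(8) = 9.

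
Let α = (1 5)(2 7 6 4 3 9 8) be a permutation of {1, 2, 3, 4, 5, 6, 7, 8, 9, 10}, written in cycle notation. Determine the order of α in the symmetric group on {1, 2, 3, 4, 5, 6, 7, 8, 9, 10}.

The cycle type of α is (7, 2, 1).
The order of α is the least common multiple of its cycle lengths: lcm(7, 2) = 14.

14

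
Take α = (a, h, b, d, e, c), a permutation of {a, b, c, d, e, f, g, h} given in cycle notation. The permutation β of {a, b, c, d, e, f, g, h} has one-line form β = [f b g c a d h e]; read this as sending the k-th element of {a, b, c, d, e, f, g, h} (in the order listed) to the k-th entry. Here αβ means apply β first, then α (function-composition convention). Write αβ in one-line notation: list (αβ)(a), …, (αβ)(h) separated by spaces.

f d g a h e b c

Chase each element through β then α: a → f → f; b → b → d; c → g → g; d → c → a; e → a → h; f → d → e; g → h → b; h → e → c.
So αβ in one-line form is f d g a h e b c.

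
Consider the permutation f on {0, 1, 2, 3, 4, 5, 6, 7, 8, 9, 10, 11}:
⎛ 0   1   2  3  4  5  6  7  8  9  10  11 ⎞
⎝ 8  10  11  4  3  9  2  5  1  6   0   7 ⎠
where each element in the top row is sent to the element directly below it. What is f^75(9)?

Tracing 9 → 6 → … returns to 9 after 6 steps, so 9 lies in a 6-cycle (2 11 7 5 9 6).
Since the cycle has length 6, f^75 acts on it the same as f^3 (75 mod 6 = 3).
Advancing 3 steps from 9: 9 → 6 → 2 → 11.

11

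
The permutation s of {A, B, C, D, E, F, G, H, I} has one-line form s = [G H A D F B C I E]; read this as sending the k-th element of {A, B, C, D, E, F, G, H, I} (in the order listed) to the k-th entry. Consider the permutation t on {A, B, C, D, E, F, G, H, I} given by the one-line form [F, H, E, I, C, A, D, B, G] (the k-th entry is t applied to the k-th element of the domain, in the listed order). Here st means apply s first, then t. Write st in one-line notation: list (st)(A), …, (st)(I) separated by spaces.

(st)(x) = t(s(x)). Computing each image: t(s(A)) = t(G) = D, t(s(B)) = t(H) = B, t(s(C)) = t(A) = F, t(s(D)) = t(D) = I, t(s(E)) = t(F) = A, t(s(F)) = t(B) = H, t(s(G)) = t(C) = E, t(s(H)) = t(I) = G, t(s(I)) = t(E) = C.
Hence st = [D B F I A H E G C].

D B F I A H E G C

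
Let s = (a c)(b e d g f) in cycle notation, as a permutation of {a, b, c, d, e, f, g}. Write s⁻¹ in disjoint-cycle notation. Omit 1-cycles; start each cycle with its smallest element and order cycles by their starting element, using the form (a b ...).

(a c)(b f g d e)

If s sends a → b within a cycle, s⁻¹ sends b → a; equivalently, reverse each cycle.
After reversing and putting each cycle's least element first, s⁻¹ = (a c)(b f g d e).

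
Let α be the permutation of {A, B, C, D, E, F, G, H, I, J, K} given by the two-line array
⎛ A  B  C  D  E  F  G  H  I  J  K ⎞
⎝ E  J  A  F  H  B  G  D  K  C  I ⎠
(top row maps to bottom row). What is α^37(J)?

Tracing J → C → … returns to J after 8 steps, so J lies in an 8-cycle (A, E, H, D, F, B, J, C).
On an 8-cycle, α^8 is the identity, so α^37 = α^5 there (37 ≡ 5 mod 8).
Stepping 5 places around the cycle: J → C → A → E → H → D.

D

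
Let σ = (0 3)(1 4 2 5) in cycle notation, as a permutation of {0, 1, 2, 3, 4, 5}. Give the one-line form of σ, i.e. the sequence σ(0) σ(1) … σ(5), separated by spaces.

Image by image: 0↦3, 1↦4, 2↦5, 3↦0, 4↦2, 5↦1.
So the one-line form is 3 4 5 0 2 1.

3 4 5 0 2 1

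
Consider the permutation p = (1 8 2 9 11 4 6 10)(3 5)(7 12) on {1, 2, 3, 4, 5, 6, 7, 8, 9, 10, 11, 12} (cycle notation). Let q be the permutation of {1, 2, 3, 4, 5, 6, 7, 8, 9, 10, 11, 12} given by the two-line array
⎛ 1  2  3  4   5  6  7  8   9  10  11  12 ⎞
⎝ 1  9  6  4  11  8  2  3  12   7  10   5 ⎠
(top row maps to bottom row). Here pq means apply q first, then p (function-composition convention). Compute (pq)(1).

(pq)(1) = p(q(1)). q(1) = 1, then p(1) = 8. So (pq)(1) = 8.

8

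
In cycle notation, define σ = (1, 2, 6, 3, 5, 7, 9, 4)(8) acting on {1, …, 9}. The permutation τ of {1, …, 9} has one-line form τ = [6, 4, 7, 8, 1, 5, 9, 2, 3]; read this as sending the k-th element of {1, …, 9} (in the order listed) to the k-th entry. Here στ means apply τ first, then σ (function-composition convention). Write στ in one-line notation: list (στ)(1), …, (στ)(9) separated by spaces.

3 1 9 8 2 7 4 6 5

For each element, apply τ then σ: 1 → 6 → 3; 2 → 4 → 1; 3 → 7 → 9; 4 → 8 → 8; 5 → 1 → 2; 6 → 5 → 7; 7 → 9 → 4; 8 → 2 → 6; 9 → 3 → 5.
So στ in one-line form is 3 1 9 8 2 7 4 6 5.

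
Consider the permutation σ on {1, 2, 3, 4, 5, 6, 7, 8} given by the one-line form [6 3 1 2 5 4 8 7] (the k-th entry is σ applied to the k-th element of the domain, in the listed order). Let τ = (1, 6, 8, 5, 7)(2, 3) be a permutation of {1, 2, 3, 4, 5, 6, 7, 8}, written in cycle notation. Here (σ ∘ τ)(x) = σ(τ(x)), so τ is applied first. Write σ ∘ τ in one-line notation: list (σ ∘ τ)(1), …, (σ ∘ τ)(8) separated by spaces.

4 1 3 2 8 7 6 5

For each element, apply τ then σ: 1 → 6 → 4; 2 → 3 → 1; 3 → 2 → 3; 4 → 4 → 2; 5 → 7 → 8; 6 → 8 → 7; 7 → 1 → 6; 8 → 5 → 5.
Collecting the images, σ ∘ τ = [4 1 3 2 8 7 6 5].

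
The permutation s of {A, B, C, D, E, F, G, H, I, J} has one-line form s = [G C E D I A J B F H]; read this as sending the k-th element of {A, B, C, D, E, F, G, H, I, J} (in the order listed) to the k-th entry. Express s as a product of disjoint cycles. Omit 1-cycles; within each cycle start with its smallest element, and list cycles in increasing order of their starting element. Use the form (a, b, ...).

From A: A → G → J → H → B → C → E → I → F → A, closing the cycle (A, G, J, H, B, C, E, I, F).
Repeating from the next unused element and collecting all non-trivial cycles gives (A, G, J, H, B, C, E, I, F).

(A, G, J, H, B, C, E, I, F)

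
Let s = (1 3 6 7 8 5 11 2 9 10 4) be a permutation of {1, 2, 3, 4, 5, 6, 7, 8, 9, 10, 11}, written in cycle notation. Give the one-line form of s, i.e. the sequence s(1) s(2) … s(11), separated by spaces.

3 9 6 1 11 7 8 5 10 4 2

Reading each image from the cycles: 1→3, 2→9, 3→6, 4→1, 5→11, 6→7, 7→8, 8→5, 9→10, 10→4, 11→2.
Listing these in domain order gives 3 9 6 1 11 7 8 5 10 4 2.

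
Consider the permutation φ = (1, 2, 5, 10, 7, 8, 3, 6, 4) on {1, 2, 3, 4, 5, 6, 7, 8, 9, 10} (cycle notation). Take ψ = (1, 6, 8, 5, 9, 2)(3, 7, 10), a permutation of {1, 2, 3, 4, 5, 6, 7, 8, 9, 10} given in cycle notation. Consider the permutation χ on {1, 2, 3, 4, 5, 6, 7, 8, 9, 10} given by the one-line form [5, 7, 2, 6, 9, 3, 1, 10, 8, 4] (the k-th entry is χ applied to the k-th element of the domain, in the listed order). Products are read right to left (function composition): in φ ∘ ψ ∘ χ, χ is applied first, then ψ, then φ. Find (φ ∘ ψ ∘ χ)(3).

(φ ∘ ψ ∘ χ)(3) = φ(ψ(χ(3))). χ(3) = 2, then ψ(2) = 1, then φ(1) = 2, so the result is 2.

2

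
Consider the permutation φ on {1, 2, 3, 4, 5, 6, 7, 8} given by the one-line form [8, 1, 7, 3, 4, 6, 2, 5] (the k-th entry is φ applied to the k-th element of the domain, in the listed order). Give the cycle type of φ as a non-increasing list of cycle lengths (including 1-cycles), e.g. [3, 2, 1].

The disjoint cycles are (1 8 5 4 3 7 2)(6), with lengths 7, 1 in non-increasing order.

[7, 1]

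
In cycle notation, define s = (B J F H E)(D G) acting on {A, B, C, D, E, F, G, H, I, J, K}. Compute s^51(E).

E lies in the 5-cycle (B J F H E).
On a 5-cycle, s^5 is the identity, so s^51 = s^1 there (51 ≡ 1 mod 5).
Stepping 1 place around the cycle: E → B.

B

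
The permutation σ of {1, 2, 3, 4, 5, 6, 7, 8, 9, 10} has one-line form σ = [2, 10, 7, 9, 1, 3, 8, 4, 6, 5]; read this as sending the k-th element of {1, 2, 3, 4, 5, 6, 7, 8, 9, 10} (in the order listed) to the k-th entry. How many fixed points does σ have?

0

No element satisfies σ(x) = x, so there are 0 fixed points.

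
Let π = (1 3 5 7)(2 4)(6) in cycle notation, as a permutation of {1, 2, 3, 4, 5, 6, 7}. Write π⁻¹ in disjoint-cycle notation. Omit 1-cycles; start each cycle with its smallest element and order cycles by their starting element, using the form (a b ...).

Inverting a permutation written in cycle notation just reverses the order within every cycle.
After reversing and putting each cycle's least element first, π⁻¹ = (1 7 5 3)(2 4).

(1 7 5 3)(2 4)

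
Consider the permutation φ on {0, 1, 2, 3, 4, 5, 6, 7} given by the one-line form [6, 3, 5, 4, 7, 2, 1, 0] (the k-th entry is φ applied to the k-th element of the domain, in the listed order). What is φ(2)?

5

2 is element number 3 of the domain, and entry number 3 of the one-line form is 5, so φ(2) = 5.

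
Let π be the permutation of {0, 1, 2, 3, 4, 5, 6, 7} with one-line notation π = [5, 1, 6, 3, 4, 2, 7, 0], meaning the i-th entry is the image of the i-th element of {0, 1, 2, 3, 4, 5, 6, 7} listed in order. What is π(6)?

6 is element number 7 of the domain, and entry number 7 of the one-line form is 7, so π(6) = 7.

7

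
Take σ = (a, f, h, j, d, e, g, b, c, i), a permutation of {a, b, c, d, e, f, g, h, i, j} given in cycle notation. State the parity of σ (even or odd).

The cycle lengths are 10.
A cycle of length ℓ contributes ℓ−1 transpositions, so σ is a product of 9 transpositions — odd.

odd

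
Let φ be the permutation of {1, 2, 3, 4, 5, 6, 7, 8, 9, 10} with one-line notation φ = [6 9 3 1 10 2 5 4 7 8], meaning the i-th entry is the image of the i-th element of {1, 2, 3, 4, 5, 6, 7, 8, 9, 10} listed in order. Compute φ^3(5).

Tracing 5 → 10 → … returns to 5 after 9 steps, so 5 lies in a 9-cycle (1 6 2 9 7 5 10 8 4).
Stepping 3 places around the cycle: 5 → 10 → 8 → 4.

4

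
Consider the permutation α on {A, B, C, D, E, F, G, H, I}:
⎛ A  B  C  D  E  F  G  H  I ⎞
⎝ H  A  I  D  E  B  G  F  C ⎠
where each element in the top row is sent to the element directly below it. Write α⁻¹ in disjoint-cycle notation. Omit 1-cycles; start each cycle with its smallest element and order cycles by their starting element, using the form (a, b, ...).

First write α in disjoint cycles: (A, H, F, B)(C, I).
Reversing each cycle (and rotating so the smallest element leads) gives α⁻¹ = (A, B, F, H)(C, I).

(A, B, F, H)(C, I)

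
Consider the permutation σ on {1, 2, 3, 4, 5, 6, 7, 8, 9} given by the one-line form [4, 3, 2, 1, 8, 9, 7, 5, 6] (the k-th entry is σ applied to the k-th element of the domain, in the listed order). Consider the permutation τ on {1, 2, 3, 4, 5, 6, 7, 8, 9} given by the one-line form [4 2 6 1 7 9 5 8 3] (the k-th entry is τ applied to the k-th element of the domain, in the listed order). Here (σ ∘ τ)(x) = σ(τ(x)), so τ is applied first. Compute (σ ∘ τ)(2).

τ(2) = 2, then σ(2) = 3; composing gives (σ ∘ τ)(2) = 3.

3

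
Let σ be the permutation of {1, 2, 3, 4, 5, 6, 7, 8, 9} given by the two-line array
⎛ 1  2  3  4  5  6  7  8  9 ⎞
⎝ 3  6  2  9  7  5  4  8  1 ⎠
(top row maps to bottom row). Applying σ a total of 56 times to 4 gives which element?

4

Tracing 4 → 9 → … returns to 4 after 8 steps, so 4 lies in an 8-cycle (1 3 2 6 5 7 4 9).
Powers repeat with period 8 on this cycle, and 56 mod 8 = 0, so σ^56(4) = σ^0(4).
So σ^56(4) = 4.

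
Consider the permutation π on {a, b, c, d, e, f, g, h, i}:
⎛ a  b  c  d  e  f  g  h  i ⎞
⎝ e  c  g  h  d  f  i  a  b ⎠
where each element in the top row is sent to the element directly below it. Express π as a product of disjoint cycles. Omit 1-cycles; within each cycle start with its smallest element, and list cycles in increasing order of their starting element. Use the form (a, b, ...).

Start at a and follow images: a → e → d → h → a, giving the cycle (a, e, d, h).
Continuing from each remaining unvisited element yields (a, e, d, h)(b, c, g, i).

(a, e, d, h)(b, c, g, i)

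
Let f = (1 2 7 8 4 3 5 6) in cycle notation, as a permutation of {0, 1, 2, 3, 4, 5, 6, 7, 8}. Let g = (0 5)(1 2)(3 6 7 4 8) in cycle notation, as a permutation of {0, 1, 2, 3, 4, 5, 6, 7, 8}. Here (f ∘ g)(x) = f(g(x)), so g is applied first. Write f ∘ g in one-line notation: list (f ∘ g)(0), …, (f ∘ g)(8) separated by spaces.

6 7 2 1 4 0 8 3 5

For each element, apply g then f: 0 → 5 → 6; 1 → 2 → 7; 2 → 1 → 2; 3 → 6 → 1; 4 → 8 → 4; 5 → 0 → 0; 6 → 7 → 8; 7 → 4 → 3; 8 → 3 → 5.
Collecting the images, f ∘ g = [6 7 2 1 4 0 8 3 5].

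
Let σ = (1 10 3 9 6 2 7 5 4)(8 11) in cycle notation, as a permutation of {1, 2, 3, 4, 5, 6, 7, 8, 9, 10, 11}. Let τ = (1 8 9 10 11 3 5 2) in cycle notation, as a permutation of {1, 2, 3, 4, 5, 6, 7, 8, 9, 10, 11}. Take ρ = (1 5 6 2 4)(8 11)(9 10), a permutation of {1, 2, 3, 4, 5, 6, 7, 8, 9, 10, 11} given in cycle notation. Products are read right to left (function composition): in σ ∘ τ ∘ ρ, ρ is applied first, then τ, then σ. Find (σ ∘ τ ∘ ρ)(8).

9

(σ ∘ τ ∘ ρ)(8) = σ(τ(ρ(8))). ρ(8) = 11, then τ(11) = 3, then σ(3) = 9, so the result is 9.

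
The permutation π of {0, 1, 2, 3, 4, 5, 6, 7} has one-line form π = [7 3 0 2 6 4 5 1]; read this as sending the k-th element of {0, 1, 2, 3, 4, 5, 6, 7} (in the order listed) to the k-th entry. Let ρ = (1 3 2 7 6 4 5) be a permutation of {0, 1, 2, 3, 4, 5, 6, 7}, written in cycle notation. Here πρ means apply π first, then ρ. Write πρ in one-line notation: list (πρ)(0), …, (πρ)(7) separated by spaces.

Chase each element through π then ρ: 0 → 7 → 6; 1 → 3 → 2; 2 → 0 → 0; 3 → 2 → 7; 4 → 6 → 4; 5 → 4 → 5; 6 → 5 → 1; 7 → 1 → 3.
So πρ in one-line form is 6 2 0 7 4 5 1 3.

6 2 0 7 4 5 1 3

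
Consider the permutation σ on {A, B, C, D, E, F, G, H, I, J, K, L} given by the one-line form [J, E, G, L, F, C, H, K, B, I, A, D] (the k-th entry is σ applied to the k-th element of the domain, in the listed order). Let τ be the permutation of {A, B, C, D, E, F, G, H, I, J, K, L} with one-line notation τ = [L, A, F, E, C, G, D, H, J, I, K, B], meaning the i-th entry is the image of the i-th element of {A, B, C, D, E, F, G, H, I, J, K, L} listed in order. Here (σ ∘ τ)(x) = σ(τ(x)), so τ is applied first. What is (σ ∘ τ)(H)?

First apply τ: τ(H) = H, then σ(H) = K. Thus (σ ∘ τ)(H) = K.

K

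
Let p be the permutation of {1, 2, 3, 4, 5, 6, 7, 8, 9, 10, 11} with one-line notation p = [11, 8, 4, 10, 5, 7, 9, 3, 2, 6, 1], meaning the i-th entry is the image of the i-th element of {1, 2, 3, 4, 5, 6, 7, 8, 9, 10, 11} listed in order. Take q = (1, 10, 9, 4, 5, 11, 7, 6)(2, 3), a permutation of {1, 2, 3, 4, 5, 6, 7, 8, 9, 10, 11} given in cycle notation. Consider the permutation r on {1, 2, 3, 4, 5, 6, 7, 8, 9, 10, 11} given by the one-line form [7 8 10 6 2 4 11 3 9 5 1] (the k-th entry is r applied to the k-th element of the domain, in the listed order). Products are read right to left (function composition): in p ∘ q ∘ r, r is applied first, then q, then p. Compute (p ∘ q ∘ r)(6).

5

Apply the permutations in order: r(6) = 4, then q(4) = 5, then p(5) = 5. So (p ∘ q ∘ r)(6) = 5.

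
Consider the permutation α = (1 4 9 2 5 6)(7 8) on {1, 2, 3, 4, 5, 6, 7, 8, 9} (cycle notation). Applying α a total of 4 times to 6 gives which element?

2

6 lies in the 6-cycle (1 4 9 2 5 6).
Advancing 4 steps from 6: 6 → 1 → 4 → 9 → 2.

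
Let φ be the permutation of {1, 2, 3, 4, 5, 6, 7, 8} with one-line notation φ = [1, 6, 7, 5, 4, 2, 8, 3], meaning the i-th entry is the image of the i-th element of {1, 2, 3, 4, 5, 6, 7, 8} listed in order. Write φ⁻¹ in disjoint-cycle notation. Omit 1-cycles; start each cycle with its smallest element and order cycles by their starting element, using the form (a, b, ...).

(2, 6)(3, 8, 7)(4, 5)

First write φ in disjoint cycles: (2, 6)(3, 7, 8)(4, 5).
Reversing each cycle (and rotating so the smallest element leads) gives φ⁻¹ = (2, 6)(3, 8, 7)(4, 5).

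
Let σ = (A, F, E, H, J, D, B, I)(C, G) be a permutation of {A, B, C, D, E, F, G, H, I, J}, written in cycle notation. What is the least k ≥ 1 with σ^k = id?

8

The disjoint cycles have lengths 8, 2.
The order is lcm(8, 2) = 8.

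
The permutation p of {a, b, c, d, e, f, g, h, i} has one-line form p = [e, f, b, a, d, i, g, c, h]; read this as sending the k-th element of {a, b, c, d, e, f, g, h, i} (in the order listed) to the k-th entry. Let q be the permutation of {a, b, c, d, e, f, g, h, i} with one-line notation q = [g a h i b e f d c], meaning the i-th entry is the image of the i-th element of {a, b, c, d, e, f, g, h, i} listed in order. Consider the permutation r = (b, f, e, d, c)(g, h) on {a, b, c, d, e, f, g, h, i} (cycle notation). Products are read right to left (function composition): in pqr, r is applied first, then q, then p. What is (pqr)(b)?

Apply the permutations in order: r(b) = f, then q(f) = e, then p(e) = d. So (pqr)(b) = d.

d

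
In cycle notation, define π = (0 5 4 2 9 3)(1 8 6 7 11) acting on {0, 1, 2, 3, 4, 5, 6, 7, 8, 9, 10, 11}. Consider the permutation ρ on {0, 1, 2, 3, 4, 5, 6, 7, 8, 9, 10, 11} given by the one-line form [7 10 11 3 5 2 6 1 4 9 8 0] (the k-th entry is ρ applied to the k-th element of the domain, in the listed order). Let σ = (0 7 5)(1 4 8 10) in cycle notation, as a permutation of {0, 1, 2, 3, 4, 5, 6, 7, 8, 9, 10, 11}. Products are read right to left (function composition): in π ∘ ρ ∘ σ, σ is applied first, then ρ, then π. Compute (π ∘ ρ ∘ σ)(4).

(π ∘ ρ ∘ σ)(4) = π(ρ(σ(4))). σ(4) = 8, then ρ(8) = 4, then π(4) = 2, so the result is 2.

2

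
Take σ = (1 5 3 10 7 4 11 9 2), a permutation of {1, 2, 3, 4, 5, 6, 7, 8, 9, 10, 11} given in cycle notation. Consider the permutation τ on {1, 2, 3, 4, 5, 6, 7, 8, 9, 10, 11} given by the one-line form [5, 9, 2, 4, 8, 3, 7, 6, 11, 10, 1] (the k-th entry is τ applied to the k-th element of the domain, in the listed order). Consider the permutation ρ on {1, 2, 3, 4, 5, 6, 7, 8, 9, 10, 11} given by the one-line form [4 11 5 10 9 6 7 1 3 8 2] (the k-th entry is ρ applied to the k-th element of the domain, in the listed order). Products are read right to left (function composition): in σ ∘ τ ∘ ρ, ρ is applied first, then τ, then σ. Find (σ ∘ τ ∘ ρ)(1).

Chase 1: ρ(1) = 4; τ(4) = 4; σ(4) = 11. Hence (σ ∘ τ ∘ ρ)(1) = 11.

11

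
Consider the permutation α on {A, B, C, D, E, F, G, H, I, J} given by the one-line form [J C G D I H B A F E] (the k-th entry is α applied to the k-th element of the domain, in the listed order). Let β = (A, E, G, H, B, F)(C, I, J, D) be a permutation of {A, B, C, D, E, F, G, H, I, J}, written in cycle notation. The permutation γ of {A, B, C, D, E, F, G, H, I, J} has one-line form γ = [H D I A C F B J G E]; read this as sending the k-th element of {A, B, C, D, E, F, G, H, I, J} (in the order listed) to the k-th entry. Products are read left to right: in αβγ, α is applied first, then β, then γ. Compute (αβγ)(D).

Chase D: α(D) = D; β(D) = C; γ(C) = I. Hence (αβγ)(D) = I.

I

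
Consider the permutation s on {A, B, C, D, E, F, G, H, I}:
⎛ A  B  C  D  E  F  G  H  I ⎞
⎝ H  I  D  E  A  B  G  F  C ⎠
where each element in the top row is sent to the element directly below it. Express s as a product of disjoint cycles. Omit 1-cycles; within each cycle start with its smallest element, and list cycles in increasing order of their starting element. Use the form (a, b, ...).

From A: A → H → F → B → I → C → D → E → A, closing the cycle (A, H, F, B, I, C, D, E).
Continuing from each remaining unvisited element yields (A, H, F, B, I, C, D, E).

(A, H, F, B, I, C, D, E)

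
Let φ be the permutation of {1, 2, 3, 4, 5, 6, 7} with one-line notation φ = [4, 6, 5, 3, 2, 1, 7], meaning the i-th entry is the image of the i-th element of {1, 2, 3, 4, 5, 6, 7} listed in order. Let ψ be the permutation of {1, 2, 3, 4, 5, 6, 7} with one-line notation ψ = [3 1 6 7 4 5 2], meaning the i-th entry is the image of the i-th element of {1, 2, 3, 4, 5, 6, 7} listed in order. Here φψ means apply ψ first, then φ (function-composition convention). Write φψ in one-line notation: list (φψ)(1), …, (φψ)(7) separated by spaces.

5 4 1 7 3 2 6

For each element, apply ψ then φ: 1 → 3 → 5; 2 → 1 → 4; 3 → 6 → 1; 4 → 7 → 7; 5 → 4 → 3; 6 → 5 → 2; 7 → 2 → 6.
So φψ in one-line form is 5 4 1 7 3 2 6.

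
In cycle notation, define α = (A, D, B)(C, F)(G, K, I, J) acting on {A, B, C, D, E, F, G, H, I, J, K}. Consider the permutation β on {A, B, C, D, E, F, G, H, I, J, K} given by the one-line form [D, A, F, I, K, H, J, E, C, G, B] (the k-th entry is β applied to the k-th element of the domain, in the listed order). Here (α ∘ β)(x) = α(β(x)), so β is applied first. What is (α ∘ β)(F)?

H

β(F) = H, then α(H) = H; composing gives (α ∘ β)(F) = H.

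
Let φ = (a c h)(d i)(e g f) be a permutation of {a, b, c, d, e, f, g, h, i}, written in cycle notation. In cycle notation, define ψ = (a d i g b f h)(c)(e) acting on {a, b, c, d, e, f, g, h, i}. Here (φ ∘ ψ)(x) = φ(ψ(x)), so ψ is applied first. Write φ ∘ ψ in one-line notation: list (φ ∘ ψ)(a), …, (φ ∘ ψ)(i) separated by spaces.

i e h d g a b c f

(φ ∘ ψ)(x) = φ(ψ(x)). Computing each image: φ(ψ(a)) = φ(d) = i, φ(ψ(b)) = φ(f) = e, φ(ψ(c)) = φ(c) = h, φ(ψ(d)) = φ(i) = d, φ(ψ(e)) = φ(e) = g, φ(ψ(f)) = φ(h) = a, φ(ψ(g)) = φ(b) = b, φ(ψ(h)) = φ(a) = c, φ(ψ(i)) = φ(g) = f.
Hence φ ∘ ψ = [i e h d g a b c f].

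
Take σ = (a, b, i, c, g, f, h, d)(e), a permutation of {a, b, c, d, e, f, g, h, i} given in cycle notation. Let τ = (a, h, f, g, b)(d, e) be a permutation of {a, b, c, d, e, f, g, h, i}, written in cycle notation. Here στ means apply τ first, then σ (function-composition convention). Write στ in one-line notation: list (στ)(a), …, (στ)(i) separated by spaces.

(στ)(x) = σ(τ(x)). Computing each image: σ(τ(a)) = σ(h) = d, σ(τ(b)) = σ(a) = b, σ(τ(c)) = σ(c) = g, σ(τ(d)) = σ(e) = e, σ(τ(e)) = σ(d) = a, σ(τ(f)) = σ(g) = f, σ(τ(g)) = σ(b) = i, σ(τ(h)) = σ(f) = h, σ(τ(i)) = σ(i) = c.
Hence στ = [d b g e a f i h c].

d b g e a f i h c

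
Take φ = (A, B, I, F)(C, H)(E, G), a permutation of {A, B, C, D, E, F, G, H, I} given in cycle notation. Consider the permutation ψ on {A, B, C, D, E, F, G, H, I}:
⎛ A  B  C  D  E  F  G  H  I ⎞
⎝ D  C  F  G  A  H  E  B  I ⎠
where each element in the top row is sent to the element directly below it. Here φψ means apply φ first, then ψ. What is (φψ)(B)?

I

φ(B) = I, then ψ(I) = I; composing gives (φψ)(B) = I.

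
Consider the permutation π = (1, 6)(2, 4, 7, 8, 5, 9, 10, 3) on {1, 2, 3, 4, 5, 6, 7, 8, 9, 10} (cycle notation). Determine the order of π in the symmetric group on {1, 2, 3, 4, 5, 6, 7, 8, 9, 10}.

The disjoint cycles have lengths 8, 2.
The order is lcm(8, 2) = 8.

8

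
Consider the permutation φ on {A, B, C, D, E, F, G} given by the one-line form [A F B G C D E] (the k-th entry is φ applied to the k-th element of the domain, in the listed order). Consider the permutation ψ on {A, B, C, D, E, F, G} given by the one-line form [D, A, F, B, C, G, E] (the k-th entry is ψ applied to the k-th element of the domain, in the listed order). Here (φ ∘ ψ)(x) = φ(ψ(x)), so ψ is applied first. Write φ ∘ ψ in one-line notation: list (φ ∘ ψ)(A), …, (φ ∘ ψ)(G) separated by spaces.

Chase each element through ψ then φ: A → D → G; B → A → A; C → F → D; D → B → F; E → C → B; F → G → E; G → E → C.
So φ ∘ ψ in one-line form is G A D F B E C.

G A D F B E C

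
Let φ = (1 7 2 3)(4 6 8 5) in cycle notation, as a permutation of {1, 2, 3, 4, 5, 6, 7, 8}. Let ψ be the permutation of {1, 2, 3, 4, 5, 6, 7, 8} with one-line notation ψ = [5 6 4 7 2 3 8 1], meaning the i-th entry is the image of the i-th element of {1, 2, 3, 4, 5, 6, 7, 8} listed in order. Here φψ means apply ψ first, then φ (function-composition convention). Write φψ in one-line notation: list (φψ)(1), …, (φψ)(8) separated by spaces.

4 8 6 2 3 1 5 7

For each element, apply ψ then φ: 1 → 5 → 4; 2 → 6 → 8; 3 → 4 → 6; 4 → 7 → 2; 5 → 2 → 3; 6 → 3 → 1; 7 → 8 → 5; 8 → 1 → 7.
Collecting the images, φψ = [4 8 6 2 3 1 5 7].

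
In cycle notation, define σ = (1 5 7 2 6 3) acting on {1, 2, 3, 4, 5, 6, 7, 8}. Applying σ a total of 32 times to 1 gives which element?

7

1 lies in the 6-cycle (1 5 7 2 6 3).
On a 6-cycle, σ^6 is the identity, so σ^32 = σ^2 there (32 ≡ 2 mod 6).
Advancing 2 steps from 1: 1 → 5 → 7.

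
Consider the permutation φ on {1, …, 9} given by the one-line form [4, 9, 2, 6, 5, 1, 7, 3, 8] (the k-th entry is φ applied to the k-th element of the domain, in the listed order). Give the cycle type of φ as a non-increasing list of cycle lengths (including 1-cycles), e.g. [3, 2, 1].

[4, 3, 1, 1]

The disjoint cycles are (1, 4, 6)(2, 9, 8, 3)(5)(7), with lengths 4, 3, 1, 1 in non-increasing order.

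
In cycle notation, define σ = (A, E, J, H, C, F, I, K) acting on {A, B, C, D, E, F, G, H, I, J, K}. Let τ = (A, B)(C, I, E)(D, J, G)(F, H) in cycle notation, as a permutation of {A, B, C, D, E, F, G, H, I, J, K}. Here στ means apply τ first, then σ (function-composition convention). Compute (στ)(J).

G

(στ)(J) = σ(τ(J)). τ(J) = G, then σ(G) = G. So (στ)(J) = G.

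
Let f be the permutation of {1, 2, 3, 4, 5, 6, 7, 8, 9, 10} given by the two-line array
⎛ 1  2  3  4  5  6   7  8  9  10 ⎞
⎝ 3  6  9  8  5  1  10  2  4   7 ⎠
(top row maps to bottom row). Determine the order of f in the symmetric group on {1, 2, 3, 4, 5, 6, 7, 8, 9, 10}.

14

Decomposing into disjoint cycles gives cycle lengths 7, 2, 1.
The order is lcm(7, 2) = 14.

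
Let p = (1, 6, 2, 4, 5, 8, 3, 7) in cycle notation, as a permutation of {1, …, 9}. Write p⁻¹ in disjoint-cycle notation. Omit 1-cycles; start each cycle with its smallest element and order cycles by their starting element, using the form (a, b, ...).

(1, 7, 3, 8, 5, 4, 2, 6)

Inverting a permutation written in cycle notation just reverses the order within every cycle.
After reversing and putting each cycle's least element first, p⁻¹ = (1, 7, 3, 8, 5, 4, 2, 6).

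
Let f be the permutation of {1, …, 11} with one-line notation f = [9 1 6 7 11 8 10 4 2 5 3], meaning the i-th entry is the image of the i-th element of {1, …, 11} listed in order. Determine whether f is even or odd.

In disjoint-cycle form the cycle lengths are 8, 3.
A cycle is odd iff its length is even; f has 1 even-length cycle, so sgn(f) = (−1)^1 and f is odd.

odd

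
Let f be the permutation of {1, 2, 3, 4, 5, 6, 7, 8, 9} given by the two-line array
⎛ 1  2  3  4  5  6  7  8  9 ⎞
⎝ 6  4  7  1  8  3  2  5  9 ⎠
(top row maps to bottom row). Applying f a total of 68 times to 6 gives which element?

Tracing 6 → 3 → … returns to 6 after 6 steps, so 6 lies in a 6-cycle (1, 6, 3, 7, 2, 4).
On a 6-cycle, f^6 is the identity, so f^68 = f^2 there (68 ≡ 2 mod 6).
Stepping 2 places around the cycle: 6 → 3 → 7.

7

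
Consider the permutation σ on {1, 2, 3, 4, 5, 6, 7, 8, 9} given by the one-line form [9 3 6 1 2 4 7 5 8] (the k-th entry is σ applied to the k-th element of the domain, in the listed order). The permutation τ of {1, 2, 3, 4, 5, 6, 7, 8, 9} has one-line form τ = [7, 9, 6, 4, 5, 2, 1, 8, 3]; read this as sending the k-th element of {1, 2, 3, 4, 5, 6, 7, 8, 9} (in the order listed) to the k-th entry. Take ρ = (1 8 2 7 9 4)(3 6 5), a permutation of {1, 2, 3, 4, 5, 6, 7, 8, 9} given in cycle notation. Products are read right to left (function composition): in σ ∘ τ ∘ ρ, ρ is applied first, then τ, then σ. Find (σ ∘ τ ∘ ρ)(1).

5

Chase 1: ρ(1) = 8; τ(8) = 8; σ(8) = 5. Hence (σ ∘ τ ∘ ρ)(1) = 5.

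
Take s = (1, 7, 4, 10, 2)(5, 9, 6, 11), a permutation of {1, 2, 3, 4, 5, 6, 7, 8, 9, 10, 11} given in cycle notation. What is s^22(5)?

6

5 lies in the 4-cycle (5, 9, 6, 11).
Since the cycle has length 4, s^22 acts on it the same as s^2 (22 mod 4 = 2).
Stepping 2 places around the cycle: 5 → 9 → 6.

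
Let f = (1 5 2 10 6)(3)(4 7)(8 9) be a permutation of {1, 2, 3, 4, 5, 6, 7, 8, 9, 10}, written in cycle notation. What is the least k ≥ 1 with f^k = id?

10

The disjoint cycles have lengths 5, 2, 2, 1.
The order of f is the least common multiple of its cycle lengths: lcm(5, 2, 2) = 10.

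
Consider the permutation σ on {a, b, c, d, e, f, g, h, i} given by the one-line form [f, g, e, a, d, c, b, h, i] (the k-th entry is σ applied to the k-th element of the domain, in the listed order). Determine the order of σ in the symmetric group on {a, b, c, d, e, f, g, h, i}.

Writing σ as disjoint cycles, the cycle lengths are 5, 2, 1, 1.
The order is lcm(5, 2) = 10.

10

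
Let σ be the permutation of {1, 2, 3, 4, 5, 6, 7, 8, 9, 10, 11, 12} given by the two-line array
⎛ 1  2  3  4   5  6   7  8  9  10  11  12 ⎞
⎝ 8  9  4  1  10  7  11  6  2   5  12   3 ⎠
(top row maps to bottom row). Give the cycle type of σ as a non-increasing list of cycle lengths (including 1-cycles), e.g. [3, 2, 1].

The disjoint cycles are (1 8 6 7 11 12 3 4)(2 9)(5 10), with lengths 8, 2, 2 in non-increasing order.

[8, 2, 2]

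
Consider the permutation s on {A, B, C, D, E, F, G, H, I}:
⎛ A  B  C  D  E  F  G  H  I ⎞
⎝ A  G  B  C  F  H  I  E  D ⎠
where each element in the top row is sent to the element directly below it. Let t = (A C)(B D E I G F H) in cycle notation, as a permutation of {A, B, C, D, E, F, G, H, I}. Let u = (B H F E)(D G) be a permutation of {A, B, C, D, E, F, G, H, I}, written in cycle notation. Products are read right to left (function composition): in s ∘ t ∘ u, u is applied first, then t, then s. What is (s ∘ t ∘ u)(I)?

I

Apply the permutations in order: u(I) = I, then t(I) = G, then s(G) = I. So (s ∘ t ∘ u)(I) = I.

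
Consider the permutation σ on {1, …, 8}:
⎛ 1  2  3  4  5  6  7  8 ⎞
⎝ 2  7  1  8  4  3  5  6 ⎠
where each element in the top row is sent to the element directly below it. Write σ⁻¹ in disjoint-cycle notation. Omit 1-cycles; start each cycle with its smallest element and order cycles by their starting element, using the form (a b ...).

First write σ in disjoint cycles: (1 2 7 5 4 8 6 3).
The inverse reverses every cycle; in canonical form, σ⁻¹ = (1 3 6 8 4 5 7 2).

(1 3 6 8 4 5 7 2)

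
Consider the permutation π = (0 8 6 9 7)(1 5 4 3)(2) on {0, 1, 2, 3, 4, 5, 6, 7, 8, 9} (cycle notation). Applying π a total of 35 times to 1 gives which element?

3

1 lies in the 4-cycle (1 5 4 3).
Since the cycle has length 4, π^35 acts on it the same as π^3 (35 mod 4 = 3).
Advancing 3 steps from 1: 1 → 5 → 4 → 3.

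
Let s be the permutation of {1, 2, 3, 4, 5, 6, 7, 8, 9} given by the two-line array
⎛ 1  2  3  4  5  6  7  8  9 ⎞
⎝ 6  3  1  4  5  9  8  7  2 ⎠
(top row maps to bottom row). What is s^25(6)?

6

Tracing 6 → 9 → … returns to 6 after 5 steps, so 6 lies in a 5-cycle (1, 6, 9, 2, 3).
Since the cycle has length 5, s^25 acts on it the same as s^0 (25 mod 5 = 0).
So s^25(6) = 6.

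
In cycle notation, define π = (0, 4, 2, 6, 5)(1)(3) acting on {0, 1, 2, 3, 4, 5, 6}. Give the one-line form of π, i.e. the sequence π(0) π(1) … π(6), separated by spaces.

Each element maps to the next entry in its cycle (wrapping to the front): 0↦4, 1↦1, 2↦6, 3↦3, 4↦2, 5↦0, 6↦5.
Listing these in domain order gives 4 1 6 3 2 0 5.

4 1 6 3 2 0 5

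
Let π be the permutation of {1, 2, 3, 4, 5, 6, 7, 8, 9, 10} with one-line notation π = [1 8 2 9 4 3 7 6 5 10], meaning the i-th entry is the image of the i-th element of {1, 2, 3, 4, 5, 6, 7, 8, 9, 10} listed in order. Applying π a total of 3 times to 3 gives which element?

6

Tracing 3 → 2 → … returns to 3 after 4 steps, so 3 lies in a 4-cycle (2, 8, 6, 3).
Advancing 3 steps from 3: 3 → 2 → 8 → 6.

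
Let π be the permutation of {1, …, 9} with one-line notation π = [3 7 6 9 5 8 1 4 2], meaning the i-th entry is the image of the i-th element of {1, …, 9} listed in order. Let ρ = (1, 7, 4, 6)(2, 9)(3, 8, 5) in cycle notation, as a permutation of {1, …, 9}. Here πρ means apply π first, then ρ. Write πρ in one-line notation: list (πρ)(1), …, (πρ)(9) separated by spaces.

Chase each element through π then ρ: 1 → 3 → 8; 2 → 7 → 4; 3 → 6 → 1; 4 → 9 → 2; 5 → 5 → 3; 6 → 8 → 5; 7 → 1 → 7; 8 → 4 → 6; 9 → 2 → 9.
Collecting the images, πρ = [8 4 1 2 3 5 7 6 9].

8 4 1 2 3 5 7 6 9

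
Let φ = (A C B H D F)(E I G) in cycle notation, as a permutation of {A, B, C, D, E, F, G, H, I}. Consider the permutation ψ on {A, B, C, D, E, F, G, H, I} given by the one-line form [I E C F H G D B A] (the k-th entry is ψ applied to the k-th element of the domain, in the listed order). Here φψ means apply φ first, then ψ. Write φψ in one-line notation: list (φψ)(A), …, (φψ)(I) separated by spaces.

C B E G A I H F D

(φψ)(x) = ψ(φ(x)). Computing each image: ψ(φ(A)) = ψ(C) = C, ψ(φ(B)) = ψ(H) = B, ψ(φ(C)) = ψ(B) = E, ψ(φ(D)) = ψ(F) = G, ψ(φ(E)) = ψ(I) = A, ψ(φ(F)) = ψ(A) = I, ψ(φ(G)) = ψ(E) = H, ψ(φ(H)) = ψ(D) = F, ψ(φ(I)) = ψ(G) = D.
Hence φψ = [C B E G A I H F D].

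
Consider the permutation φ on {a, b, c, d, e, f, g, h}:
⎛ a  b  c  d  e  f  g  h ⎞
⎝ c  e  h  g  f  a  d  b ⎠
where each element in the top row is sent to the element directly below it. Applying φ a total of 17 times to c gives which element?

Tracing c → h → … returns to c after 6 steps, so c lies in a 6-cycle (a c h b e f).
Powers repeat with period 6 on this cycle, and 17 mod 6 = 5, so φ^17(c) = φ^5(c).
Advancing 5 steps from c: c → h → b → e → f → a.

a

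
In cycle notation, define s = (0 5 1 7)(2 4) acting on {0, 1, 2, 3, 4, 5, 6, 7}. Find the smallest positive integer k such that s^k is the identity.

The cycle type of s is (4, 2, 1, 1).
The order of s is the least common multiple of its cycle lengths: lcm(4, 2) = 4.

4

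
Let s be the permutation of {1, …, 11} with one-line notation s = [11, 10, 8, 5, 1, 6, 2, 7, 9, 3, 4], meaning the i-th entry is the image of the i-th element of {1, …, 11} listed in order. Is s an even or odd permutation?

odd

In disjoint-cycle form the cycle lengths are 5, 4, 1, 1.
A cycle of length ℓ contributes ℓ−1 transpositions, so s is a product of 4 + 3 = 7 transpositions — odd.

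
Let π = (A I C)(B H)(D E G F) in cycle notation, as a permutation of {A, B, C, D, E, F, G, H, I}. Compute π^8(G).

G lies in the 4-cycle (D E G F).
Powers repeat with period 4 on this cycle, and 8 mod 4 = 0, so π^8(G) = π^0(G).
So π^8(G) = G.

G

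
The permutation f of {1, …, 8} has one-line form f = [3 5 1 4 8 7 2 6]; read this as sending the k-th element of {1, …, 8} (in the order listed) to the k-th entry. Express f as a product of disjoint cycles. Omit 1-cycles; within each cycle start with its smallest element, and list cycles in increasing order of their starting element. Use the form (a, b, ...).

(1, 3)(2, 5, 8, 6, 7)

From 1: 1 → 3 → 1, closing the cycle (1, 3).
Repeating from the next unused element and collecting all non-trivial cycles gives (1, 3)(2, 5, 8, 6, 7).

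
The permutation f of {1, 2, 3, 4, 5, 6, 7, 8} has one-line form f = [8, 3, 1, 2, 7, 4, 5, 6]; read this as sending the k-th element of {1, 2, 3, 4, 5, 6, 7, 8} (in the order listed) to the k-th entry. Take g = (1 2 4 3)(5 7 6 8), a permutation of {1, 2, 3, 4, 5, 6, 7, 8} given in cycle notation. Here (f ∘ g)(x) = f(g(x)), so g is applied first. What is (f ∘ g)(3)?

8

(f ∘ g)(3) = f(g(3)). g(3) = 1, then f(1) = 8. So (f ∘ g)(3) = 8.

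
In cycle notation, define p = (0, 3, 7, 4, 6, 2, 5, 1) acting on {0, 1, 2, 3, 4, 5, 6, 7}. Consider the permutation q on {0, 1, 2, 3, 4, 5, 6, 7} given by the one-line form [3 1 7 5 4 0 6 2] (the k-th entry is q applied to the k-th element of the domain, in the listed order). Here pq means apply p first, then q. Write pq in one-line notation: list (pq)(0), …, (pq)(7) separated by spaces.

(pq)(x) = q(p(x)). Computing each image: q(p(0)) = q(3) = 5, q(p(1)) = q(0) = 3, q(p(2)) = q(5) = 0, q(p(3)) = q(7) = 2, q(p(4)) = q(6) = 6, q(p(5)) = q(1) = 1, q(p(6)) = q(2) = 7, q(p(7)) = q(4) = 4.
Hence pq = [5 3 0 2 6 1 7 4].

5 3 0 2 6 1 7 4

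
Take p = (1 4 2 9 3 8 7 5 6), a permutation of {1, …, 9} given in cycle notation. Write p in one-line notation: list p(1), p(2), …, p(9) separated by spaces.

4 9 8 2 6 1 5 7 3

Each element maps to the next entry in its cycle (wrapping to the front): 1→4, 2→9, 3→8, 4→2, 5→6, 6→1, 7→5, 8→7, 9→3.
So the one-line form is 4 9 8 2 6 1 5 7 3.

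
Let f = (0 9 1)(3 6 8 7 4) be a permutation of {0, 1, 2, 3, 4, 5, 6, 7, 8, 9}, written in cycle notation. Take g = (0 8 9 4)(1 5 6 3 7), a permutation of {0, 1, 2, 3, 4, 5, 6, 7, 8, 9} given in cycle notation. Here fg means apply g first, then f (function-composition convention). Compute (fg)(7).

First apply g: g(7) = 1, then f(1) = 0. Thus (fg)(7) = 0.

0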